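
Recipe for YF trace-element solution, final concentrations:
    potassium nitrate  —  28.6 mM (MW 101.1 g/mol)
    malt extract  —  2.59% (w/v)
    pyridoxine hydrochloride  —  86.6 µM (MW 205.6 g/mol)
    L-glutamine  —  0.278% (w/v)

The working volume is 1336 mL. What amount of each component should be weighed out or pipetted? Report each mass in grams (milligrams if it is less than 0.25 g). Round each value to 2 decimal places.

potassium nitrate 3.86 g; malt extract 34.60 g; pyridoxine hydrochloride 23.79 mg; L-glutamine 3.71 g

Working volume: 1336 mL = 1.336 L.
potassium nitrate: 28.6 mmol/L × 101.1 g/mol × 1.336 L ÷ 1000 = 3.86 g
malt extract: 2.59% w/v = 25.9 g/L → 25.9 × 1.336 L = 34.60 g
pyridoxine hydrochloride: 86.6 µmol/L × 205.6 g/mol × 1.336 L ÷ 1000 = 23.79 mg
L-glutamine: 0.278 g per 100 mL × 1336 mL ÷ 100 = 3.71 g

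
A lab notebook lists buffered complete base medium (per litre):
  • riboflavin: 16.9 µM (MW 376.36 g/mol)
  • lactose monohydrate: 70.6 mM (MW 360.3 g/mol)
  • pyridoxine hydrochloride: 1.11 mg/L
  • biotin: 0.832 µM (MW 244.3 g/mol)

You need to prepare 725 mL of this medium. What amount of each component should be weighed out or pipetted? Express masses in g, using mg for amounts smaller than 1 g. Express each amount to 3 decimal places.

riboflavin 4.611 mg; lactose monohydrate 18.442 g; pyridoxine hydrochloride 0.805 mg; biotin 0.147 mg

Scale factor relative to 1 L: 0.725.
riboflavin: 16.9 µmol/L × 376.36 g/mol × 0.725 L ÷ 1000 = 4.611 mg
lactose monohydrate: 70.6 mmol/L × 360.3 g/mol × 0.725 L ÷ 1000 = 18.442 g
pyridoxine hydrochloride: 1.11 mg/L × 0.725 L = 0.805 mg
biotin: 0.832 µmol/L × 244.3 g/mol × 0.725 L ÷ 1000 = 0.147 mg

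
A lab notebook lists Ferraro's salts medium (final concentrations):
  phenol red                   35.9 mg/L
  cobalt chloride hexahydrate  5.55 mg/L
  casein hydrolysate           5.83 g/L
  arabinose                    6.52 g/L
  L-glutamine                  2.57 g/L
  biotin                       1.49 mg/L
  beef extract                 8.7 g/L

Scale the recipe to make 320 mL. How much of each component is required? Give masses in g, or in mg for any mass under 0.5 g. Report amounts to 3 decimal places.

Scale factor relative to 1 L: 0.32.
phenol red: 35.9 mg/L × 0.32 L = 11.488 mg
cobalt chloride hexahydrate: 5.55 mg/L × 0.32 L = 1.776 mg
casein hydrolysate: 5.83 g/L × 0.32 L = 1.866 g
arabinose: 6.52 g/L × 0.32 L = 2.086 g
L-glutamine: 2.57 g/L × 0.32 L = 0.822 g
biotin: 1.49 mg/L × 0.32 L = 0.477 mg
beef extract: 8.7 g/L × 0.32 L = 2.784 g

phenol red 11.488 mg; cobalt chloride hexahydrate 1.776 mg; casein hydrolysate 1.866 g; arabinose 2.086 g; L-glutamine 0.822 g; biotin 0.477 mg; beef extract 2.784 g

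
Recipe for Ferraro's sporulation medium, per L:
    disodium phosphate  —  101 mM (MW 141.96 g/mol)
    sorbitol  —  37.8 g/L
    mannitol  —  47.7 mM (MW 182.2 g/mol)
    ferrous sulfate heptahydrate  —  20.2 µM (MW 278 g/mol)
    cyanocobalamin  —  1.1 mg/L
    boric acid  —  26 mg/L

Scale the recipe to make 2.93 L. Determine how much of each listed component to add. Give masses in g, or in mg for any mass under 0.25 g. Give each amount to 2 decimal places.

Scale factor relative to 1 L: 2.93.
disodium phosphate: 101 mmol/L × 141.96 g/mol × 2.93 L ÷ 1000 = 42.01 g
sorbitol: 37.8 g/L × 2.93 L = 110.75 g
mannitol: 47.7 mmol/L × 182.2 g/mol × 2.93 L ÷ 1000 = 25.46 g
ferrous sulfate heptahydrate: 20.2 µmol/L × 278 g/mol × 2.93 L ÷ 1000 = 16.45 mg
cyanocobalamin: 1.1 mg/L × 2.93 L = 3.22 mg
boric acid: 26 mg/L × 2.93 L = 76.18 mg

disodium phosphate 42.01 g; sorbitol 110.75 g; mannitol 25.46 g; ferrous sulfate heptahydrate 16.45 mg; cyanocobalamin 3.22 mg; boric acid 76.18 mg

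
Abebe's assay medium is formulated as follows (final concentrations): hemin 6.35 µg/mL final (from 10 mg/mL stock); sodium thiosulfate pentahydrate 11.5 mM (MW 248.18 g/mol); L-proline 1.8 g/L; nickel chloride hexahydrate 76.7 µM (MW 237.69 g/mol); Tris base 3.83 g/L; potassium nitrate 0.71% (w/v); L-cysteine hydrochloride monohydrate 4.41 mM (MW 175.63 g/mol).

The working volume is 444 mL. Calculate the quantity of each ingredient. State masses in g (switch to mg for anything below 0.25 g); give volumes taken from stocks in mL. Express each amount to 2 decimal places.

Scale factor relative to 1 L: 0.444.
hemin: C1V1 = C2V2 → 6.35 µg/mL × 444 mL ÷ 10000 µg/mL = 0.28 mL
sodium thiosulfate pentahydrate: 11.5 mmol/L × 248.18 g/mol × 0.444 L ÷ 1000 = 1.27 g
L-proline: 1.8 g/L × 0.444 L = 0.80 g
nickel chloride hexahydrate: 76.7 µmol/L × 237.69 g/mol × 0.444 L ÷ 1000 = 8.09 mg
Tris base: 3.83 g/L × 0.444 L = 1.70 g
potassium nitrate: 0.71 g per 100 mL × 444 mL ÷ 100 = 3.15 g
L-cysteine hydrochloride monohydrate: 4.41 mmol/L × 175.63 g/mol × 0.444 L ÷ 1000 = 0.34 g

hemin 0.28 mL; sodium thiosulfate pentahydrate 1.27 g; L-proline 0.80 g; nickel chloride hexahydrate 8.09 mg; Tris base 1.70 g; potassium nitrate 3.15 g; L-cysteine hydrochloride monohydrate 0.34 g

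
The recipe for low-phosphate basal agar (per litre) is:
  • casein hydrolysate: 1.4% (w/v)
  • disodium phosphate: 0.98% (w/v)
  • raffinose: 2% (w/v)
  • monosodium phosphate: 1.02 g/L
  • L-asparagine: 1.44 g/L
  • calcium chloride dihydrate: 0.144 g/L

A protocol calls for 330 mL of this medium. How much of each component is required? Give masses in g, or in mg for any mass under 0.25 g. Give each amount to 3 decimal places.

casein hydrolysate 4.620 g; disodium phosphate 3.234 g; raffinose 6.600 g; monosodium phosphate 0.337 g; L-asparagine 0.475 g; calcium chloride dihydrate 47.520 mg

Target volume = 330 mL = 0.33 L.
casein hydrolysate: 1.4% w/v = 14 g/L → 14 × 0.33 L = 4.620 g
disodium phosphate: 0.98 g per 100 mL × 330 mL ÷ 100 = 3.234 g
raffinose: 2% w/v = 20 g/L → 20 × 0.33 L = 6.600 g
monosodium phosphate: 1.02 g/L × 0.33 L = 0.337 g
L-asparagine: 1.44 g/L × 0.33 L = 0.475 g
calcium chloride dihydrate: 0.144 g/L × 0.33 L = 0.04752 g = 47.520 mg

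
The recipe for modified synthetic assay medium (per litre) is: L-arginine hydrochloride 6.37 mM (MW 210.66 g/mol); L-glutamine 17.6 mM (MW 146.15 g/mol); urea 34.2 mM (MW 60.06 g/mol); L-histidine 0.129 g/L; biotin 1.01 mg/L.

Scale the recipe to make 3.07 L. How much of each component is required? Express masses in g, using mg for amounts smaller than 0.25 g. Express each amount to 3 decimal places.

Scale factor relative to 1 L: 3.07.
L-arginine hydrochloride: 6.37 mmol/L × 210.66 g/mol × 3.07 L ÷ 1000 = 4.120 g
L-glutamine: 17.6 mmol/L × 146.15 g/mol × 3.07 L ÷ 1000 = 7.897 g
urea: 34.2 mmol/L × 60.06 g/mol × 3.07 L ÷ 1000 = 6.306 g
L-histidine: 0.129 g/L × 3.07 L = 0.396 g
biotin: 1.01 mg/L × 3.07 L = 3.101 mg

L-arginine hydrochloride 4.120 g; L-glutamine 7.897 g; urea 6.306 g; L-histidine 0.396 g; biotin 3.101 mg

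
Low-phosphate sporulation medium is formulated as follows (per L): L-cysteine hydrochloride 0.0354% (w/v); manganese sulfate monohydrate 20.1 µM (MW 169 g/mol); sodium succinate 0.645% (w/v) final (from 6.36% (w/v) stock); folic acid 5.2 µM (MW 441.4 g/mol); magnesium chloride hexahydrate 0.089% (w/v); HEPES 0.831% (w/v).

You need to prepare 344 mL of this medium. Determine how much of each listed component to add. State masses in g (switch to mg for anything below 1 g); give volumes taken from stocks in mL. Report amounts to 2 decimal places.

L-cysteine hydrochloride 121.78 mg; manganese sulfate monohydrate 1.17 mg; sodium succinate 34.89 mL; folic acid 0.79 mg; magnesium chloride hexahydrate 306.16 mg; HEPES 2.86 g

Target volume = 344 mL = 0.344 L.
L-cysteine hydrochloride: 0.0354% w/v = 0.354 g/L → 0.354 × 0.344 L = 0.121776 g = 121.78 mg
manganese sulfate monohydrate: 20.1 µmol/L × 169 g/mol × 0.344 L ÷ 1000 = 1.17 mg
sodium succinate: dilute stock: 0.645% ÷ 6.36% × 344 mL = 34.89 mL
folic acid: 5.2 µmol/L × 441.4 g/mol × 0.344 L ÷ 1000 = 0.79 mg
magnesium chloride hexahydrate: 0.089 g per 100 mL × 344 mL ÷ 100 = 0.30616 g = 306.16 mg
HEPES: 0.831 g per 100 mL × 344 mL ÷ 100 = 2.86 g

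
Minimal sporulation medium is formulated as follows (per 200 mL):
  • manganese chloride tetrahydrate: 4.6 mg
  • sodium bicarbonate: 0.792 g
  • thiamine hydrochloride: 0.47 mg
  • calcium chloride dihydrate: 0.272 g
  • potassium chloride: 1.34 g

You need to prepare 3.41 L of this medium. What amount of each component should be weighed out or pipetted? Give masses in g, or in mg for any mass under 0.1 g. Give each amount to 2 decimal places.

Scale factor = 3410 mL / 200 mL = 17.05.
manganese chloride tetrahydrate: 4.6 mg × (3410 mL / 200 mL) = 78.43 mg
sodium bicarbonate: 0.792 g × (3410 mL / 200 mL) = 13.50 g
thiamine hydrochloride: 0.47 mg × (3410 mL / 200 mL) = 8.01 mg
calcium chloride dihydrate: 0.272 g × (3410 mL / 200 mL) = 4.64 g
potassium chloride: 1.34 g × (3410 mL / 200 mL) = 22.85 g

manganese chloride tetrahydrate 78.43 mg; sodium bicarbonate 13.50 g; thiamine hydrochloride 8.01 mg; calcium chloride dihydrate 4.64 g; potassium chloride 22.85 g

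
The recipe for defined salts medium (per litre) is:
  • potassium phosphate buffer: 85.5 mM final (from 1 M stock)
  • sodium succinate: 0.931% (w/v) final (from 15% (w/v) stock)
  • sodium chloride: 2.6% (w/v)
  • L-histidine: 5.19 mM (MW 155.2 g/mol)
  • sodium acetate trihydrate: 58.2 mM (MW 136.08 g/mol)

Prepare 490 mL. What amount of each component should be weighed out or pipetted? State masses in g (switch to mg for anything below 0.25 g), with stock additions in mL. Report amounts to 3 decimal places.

potassium phosphate buffer 41.895 mL; sodium succinate 30.413 mL; sodium chloride 12.740 g; L-histidine 0.395 g; sodium acetate trihydrate 3.881 g

Target volume = 490 mL = 0.49 L.
potassium phosphate buffer: C1V1 = C2V2 → 85.5 mM × 490 mL ÷ 1000 mM = 41.895 mL
sodium succinate: dilute stock: 0.931% ÷ 15% × 490 mL = 30.413 mL
sodium chloride: 2.6% w/v = 26 g/L → 26 × 0.49 L = 12.740 g
L-histidine: 5.19 mmol/L × 155.2 g/mol × 0.49 L ÷ 1000 = 0.395 g
sodium acetate trihydrate: 58.2 mmol/L × 136.08 g/mol × 0.49 L ÷ 1000 = 3.881 g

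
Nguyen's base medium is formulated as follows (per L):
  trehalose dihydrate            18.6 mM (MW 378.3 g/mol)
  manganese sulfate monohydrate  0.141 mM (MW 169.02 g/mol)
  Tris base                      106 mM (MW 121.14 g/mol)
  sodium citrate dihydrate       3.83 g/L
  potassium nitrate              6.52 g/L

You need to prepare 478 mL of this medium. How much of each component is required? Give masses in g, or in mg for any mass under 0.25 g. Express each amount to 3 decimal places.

trehalose dihydrate 3.363 g; manganese sulfate monohydrate 11.392 mg; Tris base 6.138 g; sodium citrate dihydrate 1.831 g; potassium nitrate 3.117 g

Working volume: 478 mL = 0.478 L.
trehalose dihydrate: 18.6 mmol/L × 378.3 g/mol × 0.478 L ÷ 1000 = 3.363 g
manganese sulfate monohydrate: 0.141 mmol/L × 169.02 mg/mmol × 0.478 L = 11.392 mg
Tris base: 106 mmol/L × 121.14 g/mol × 0.478 L ÷ 1000 = 6.138 g
sodium citrate dihydrate: 3.83 g/L × 0.478 L = 1.831 g
potassium nitrate: 6.52 g/L × 0.478 L = 3.117 g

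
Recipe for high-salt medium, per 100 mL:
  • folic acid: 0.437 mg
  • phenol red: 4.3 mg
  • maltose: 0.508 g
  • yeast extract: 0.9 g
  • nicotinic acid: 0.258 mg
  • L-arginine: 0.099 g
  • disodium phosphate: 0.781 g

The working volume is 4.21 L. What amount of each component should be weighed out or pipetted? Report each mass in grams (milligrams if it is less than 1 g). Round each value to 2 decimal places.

Scale factor = 4210 mL / 100 mL = 42.1.
folic acid: 0.437 mg × (4210 mL / 100 mL) = 18.40 mg
phenol red: 4.3 mg × (4210 mL / 100 mL) = 181.03 mg
maltose: 0.508 g × (4210 mL / 100 mL) = 21.39 g
yeast extract: 0.9 g × (4210 mL / 100 mL) = 37.89 g
nicotinic acid: 0.258 mg × (4210 mL / 100 mL) = 10.86 mg
L-arginine: 0.099 g × (4210 mL / 100 mL) = 4.17 g
disodium phosphate: 0.781 g × (4210 mL / 100 mL) = 32.88 g

folic acid 18.40 mg; phenol red 181.03 mg; maltose 21.39 g; yeast extract 37.89 g; nicotinic acid 10.86 mg; L-arginine 4.17 g; disodium phosphate 32.88 g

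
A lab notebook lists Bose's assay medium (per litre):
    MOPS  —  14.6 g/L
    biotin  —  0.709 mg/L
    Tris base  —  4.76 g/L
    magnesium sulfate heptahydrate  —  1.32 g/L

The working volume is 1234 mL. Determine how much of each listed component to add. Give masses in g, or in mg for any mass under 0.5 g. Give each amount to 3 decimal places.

Scale factor relative to 1 L: 1.234.
MOPS: 14.6 g/L × 1.234 L = 18.016 g
biotin: 0.709 mg/L × 1.234 L = 0.875 mg
Tris base: 4.76 g/L × 1.234 L = 5.874 g
magnesium sulfate heptahydrate: 1.32 g/L × 1.234 L = 1.629 g

MOPS 18.016 g; biotin 0.875 mg; Tris base 5.874 g; magnesium sulfate heptahydrate 1.629 g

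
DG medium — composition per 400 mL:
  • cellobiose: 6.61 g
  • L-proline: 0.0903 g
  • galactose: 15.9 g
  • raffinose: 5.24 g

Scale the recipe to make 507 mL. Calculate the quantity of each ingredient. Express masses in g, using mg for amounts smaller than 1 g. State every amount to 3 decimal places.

cellobiose 8.378 g; L-proline 114.455 mg; galactose 20.153 g; raffinose 6.642 g

Ratio of target to recipe volume: 507 / 400 = 1.2675.
cellobiose: 6.61 g × (507 mL / 400 mL) = 8.378 g
L-proline: 0.0903 g × (507 mL / 400 mL) = 0.114455 g = 114.455 mg
galactose: 15.9 g × (507 mL / 400 mL) = 20.153 g
raffinose: 5.24 g × (507 mL / 400 mL) = 6.642 g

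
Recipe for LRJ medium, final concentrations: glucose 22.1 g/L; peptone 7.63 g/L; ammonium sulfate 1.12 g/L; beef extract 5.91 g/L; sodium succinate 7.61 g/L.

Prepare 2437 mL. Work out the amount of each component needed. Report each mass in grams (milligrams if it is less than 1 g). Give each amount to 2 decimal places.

glucose 53.86 g; peptone 18.59 g; ammonium sulfate 2.73 g; beef extract 14.40 g; sodium succinate 18.55 g

Scale factor relative to 1 L: 2.437.
glucose: 22.1 g/L × 2.437 L = 53.86 g
peptone: 7.63 g/L × 2.437 L = 18.59 g
ammonium sulfate: 1.12 g/L × 2.437 L = 2.73 g
beef extract: 5.91 g/L × 2.437 L = 14.40 g
sodium succinate: 7.61 g/L × 2.437 L = 18.55 g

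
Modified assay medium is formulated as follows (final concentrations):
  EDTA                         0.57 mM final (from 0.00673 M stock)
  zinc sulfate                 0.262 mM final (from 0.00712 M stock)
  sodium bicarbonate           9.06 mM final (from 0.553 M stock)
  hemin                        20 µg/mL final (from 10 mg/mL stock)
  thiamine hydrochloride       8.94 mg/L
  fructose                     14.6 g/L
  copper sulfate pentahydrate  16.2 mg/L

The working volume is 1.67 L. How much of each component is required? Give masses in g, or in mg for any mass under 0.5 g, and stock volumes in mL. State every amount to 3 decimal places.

EDTA 141.441 mL; zinc sulfate 61.452 mL; sodium bicarbonate 27.360 mL; hemin 3.340 mL; thiamine hydrochloride 14.930 mg; fructose 24.382 g; copper sulfate pentahydrate 27.054 mg

Working volume: 1.67 L.
EDTA: V = C2·V2/C1 = 0.57 mM × 1670 mL ÷ 6.73 mM = 141.441 mL
zinc sulfate: C1V1 = C2V2 → 0.262 mM × 1670 mL ÷ 7.12 mM = 61.452 mL
sodium bicarbonate: V = C2·V2/C1 = 9.06 mM × 1670 mL ÷ 553 mM = 27.360 mL
hemin: dilute stock: 20 µg/mL × 1670 mL ÷ 10000 µg/mL = 3.340 mL
thiamine hydrochloride: 8.94 mg/L × 1.67 L = 14.930 mg
fructose: 14.6 g/L × 1.67 L = 24.382 g
copper sulfate pentahydrate: 16.2 mg/L × 1.67 L = 27.054 mg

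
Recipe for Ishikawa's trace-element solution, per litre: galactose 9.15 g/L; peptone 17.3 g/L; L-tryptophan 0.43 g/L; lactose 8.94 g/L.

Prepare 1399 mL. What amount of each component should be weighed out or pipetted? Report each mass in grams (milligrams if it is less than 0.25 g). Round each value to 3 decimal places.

galactose 12.801 g; peptone 24.203 g; L-tryptophan 0.602 g; lactose 12.507 g

Working volume: 1399 mL = 1.399 L.
galactose: 9.15 g/L × 1.399 L = 12.801 g
peptone: 17.3 g/L × 1.399 L = 24.203 g
L-tryptophan: 0.43 g/L × 1.399 L = 0.602 g
lactose: 8.94 g/L × 1.399 L = 12.507 g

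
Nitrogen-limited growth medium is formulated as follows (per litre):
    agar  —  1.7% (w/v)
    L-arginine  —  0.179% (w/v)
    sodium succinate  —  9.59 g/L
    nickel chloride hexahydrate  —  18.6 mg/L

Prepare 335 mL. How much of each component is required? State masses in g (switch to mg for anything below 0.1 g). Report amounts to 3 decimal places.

Working volume: 335 mL = 0.335 L.
agar: 1.7% w/v = 17 g/L → 17 × 0.335 L = 5.695 g
L-arginine: 0.179 g per 100 mL × 335 mL ÷ 100 = 0.600 g
sodium succinate: 9.59 g/L × 0.335 L = 3.213 g
nickel chloride hexahydrate: 18.6 mg/L × 0.335 L = 6.231 mg

agar 5.695 g; L-arginine 0.600 g; sodium succinate 3.213 g; nickel chloride hexahydrate 6.231 mg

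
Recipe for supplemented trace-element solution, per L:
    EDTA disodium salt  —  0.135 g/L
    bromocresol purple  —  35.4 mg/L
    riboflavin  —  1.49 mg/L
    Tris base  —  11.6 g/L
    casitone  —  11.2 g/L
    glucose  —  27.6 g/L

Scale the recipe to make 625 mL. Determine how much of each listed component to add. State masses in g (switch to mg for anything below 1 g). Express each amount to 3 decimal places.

EDTA disodium salt 84.375 mg; bromocresol purple 22.125 mg; riboflavin 0.931 mg; Tris base 7.250 g; casitone 7.000 g; glucose 17.250 g

Scale factor relative to 1 L: 0.625.
EDTA disodium salt: 0.135 g/L × 0.625 L = 0.084375 g = 84.375 mg
bromocresol purple: 35.4 mg/L × 0.625 L = 22.125 mg
riboflavin: 1.49 mg/L × 0.625 L = 0.931 mg
Tris base: 11.6 g/L × 0.625 L = 7.250 g
casitone: 11.2 g/L × 0.625 L = 7.000 g
glucose: 27.6 g/L × 0.625 L = 17.250 g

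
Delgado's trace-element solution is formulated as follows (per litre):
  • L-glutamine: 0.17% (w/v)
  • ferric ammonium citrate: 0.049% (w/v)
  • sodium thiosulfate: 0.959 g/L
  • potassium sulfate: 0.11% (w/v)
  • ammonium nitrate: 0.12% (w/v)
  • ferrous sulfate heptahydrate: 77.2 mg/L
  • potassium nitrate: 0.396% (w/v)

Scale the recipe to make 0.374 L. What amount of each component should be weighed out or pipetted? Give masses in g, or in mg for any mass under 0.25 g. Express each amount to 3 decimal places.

Working volume: 0.374 L.
L-glutamine: 0.17 g per 100 mL × 374 mL ÷ 100 = 0.636 g
ferric ammonium citrate: 0.049 g per 100 mL × 374 mL ÷ 100 = 0.18326 g = 183.260 mg
sodium thiosulfate: 0.959 g/L × 0.374 L = 0.359 g
potassium sulfate: 0.11% w/v = 1.1 g/L → 1.1 × 0.374 L = 0.411 g
ammonium nitrate: 0.12 g per 100 mL × 374 mL ÷ 100 = 0.449 g
ferrous sulfate heptahydrate: 77.2 mg/L × 0.374 L = 28.873 mg
potassium nitrate: 0.396 g per 100 mL × 374 mL ÷ 100 = 1.481 g

L-glutamine 0.636 g; ferric ammonium citrate 183.260 mg; sodium thiosulfate 0.359 g; potassium sulfate 0.411 g; ammonium nitrate 0.449 g; ferrous sulfate heptahydrate 28.873 mg; potassium nitrate 1.481 g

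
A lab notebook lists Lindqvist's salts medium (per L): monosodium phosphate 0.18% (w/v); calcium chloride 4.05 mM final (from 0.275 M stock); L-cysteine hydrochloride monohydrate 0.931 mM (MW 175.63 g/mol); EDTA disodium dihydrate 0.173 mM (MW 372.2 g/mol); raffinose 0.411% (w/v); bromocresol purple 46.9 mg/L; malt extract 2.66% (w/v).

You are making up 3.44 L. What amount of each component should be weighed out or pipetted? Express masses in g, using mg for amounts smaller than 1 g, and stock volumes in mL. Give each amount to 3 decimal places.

monosodium phosphate 6.192 g; calcium chloride 50.662 mL; L-cysteine hydrochloride monohydrate 562.480 mg; EDTA disodium dihydrate 221.504 mg; raffinose 14.138 g; bromocresol purple 161.336 mg; malt extract 91.504 g

Scale factor relative to 1 L: 3.44.
monosodium phosphate: 0.18 g per 100 mL × 3440 mL ÷ 100 = 6.192 g
calcium chloride: dilute stock: 4.05 mM × 3440 mL ÷ 275 mM = 50.662 mL
L-cysteine hydrochloride monohydrate: 0.931 mmol/L × 175.63 mg/mmol × 3.44 L = 562.480 mg
EDTA disodium dihydrate: 0.173 mmol/L × 372.2 mg/mmol × 3.44 L = 221.504 mg
raffinose: 0.411% w/v = 4.11 g/L → 4.11 × 3.44 L = 14.138 g
bromocresol purple: 46.9 mg/L × 3.44 L = 161.336 mg
malt extract: 2.66% w/v = 26.6 g/L → 26.6 × 3.44 L = 91.504 g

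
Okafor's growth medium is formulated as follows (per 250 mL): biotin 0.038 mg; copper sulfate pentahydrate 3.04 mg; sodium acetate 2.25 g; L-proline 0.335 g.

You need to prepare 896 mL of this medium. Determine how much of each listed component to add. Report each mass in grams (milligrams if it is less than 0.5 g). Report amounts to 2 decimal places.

Scale factor = 896 mL / 250 mL = 3.584.
biotin: 0.038 mg × (896 mL / 250 mL) = 0.14 mg
copper sulfate pentahydrate: 3.04 mg × (896 mL / 250 mL) = 10.90 mg
sodium acetate: 2.25 g × (896 mL / 250 mL) = 8.06 g
L-proline: 0.335 g × (896 mL / 250 mL) = 1.20 g

biotin 0.14 mg; copper sulfate pentahydrate 10.90 mg; sodium acetate 8.06 g; L-proline 1.20 g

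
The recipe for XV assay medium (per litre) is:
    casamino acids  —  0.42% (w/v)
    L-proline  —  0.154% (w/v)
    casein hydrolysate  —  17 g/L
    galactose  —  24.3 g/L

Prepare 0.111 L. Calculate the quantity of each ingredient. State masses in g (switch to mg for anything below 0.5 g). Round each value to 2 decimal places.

casamino acids 466.20 mg; L-proline 170.94 mg; casein hydrolysate 1.89 g; galactose 2.70 g

Working volume: 0.111 L.
casamino acids: 0.42 g per 100 mL × 111 mL ÷ 100 = 0.4662 g = 466.20 mg
L-proline: 0.154 g per 100 mL × 111 mL ÷ 100 = 0.17094 g = 170.94 mg
casein hydrolysate: 17 g/L × 0.111 L = 1.89 g
galactose: 24.3 g/L × 0.111 L = 2.70 g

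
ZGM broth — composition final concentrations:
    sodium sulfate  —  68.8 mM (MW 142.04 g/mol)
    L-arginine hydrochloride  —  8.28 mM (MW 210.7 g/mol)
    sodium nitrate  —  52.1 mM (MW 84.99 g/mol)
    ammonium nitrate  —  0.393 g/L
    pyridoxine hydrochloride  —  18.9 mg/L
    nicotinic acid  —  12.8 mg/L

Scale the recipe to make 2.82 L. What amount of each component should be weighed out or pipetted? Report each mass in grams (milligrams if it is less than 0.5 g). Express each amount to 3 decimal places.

sodium sulfate 27.558 g; L-arginine hydrochloride 4.920 g; sodium nitrate 12.487 g; ammonium nitrate 1.108 g; pyridoxine hydrochloride 53.298 mg; nicotinic acid 36.096 mg

Working volume: 2.82 L.
sodium sulfate: 68.8 mmol/L × 142.04 g/mol × 2.82 L ÷ 1000 = 27.558 g
L-arginine hydrochloride: 8.28 mmol/L × 210.7 g/mol × 2.82 L ÷ 1000 = 4.920 g
sodium nitrate: 52.1 mmol/L × 84.99 g/mol × 2.82 L ÷ 1000 = 12.487 g
ammonium nitrate: 0.393 g/L × 2.82 L = 1.108 g
pyridoxine hydrochloride: 18.9 mg/L × 2.82 L = 53.298 mg
nicotinic acid: 12.8 mg/L × 2.82 L = 36.096 mg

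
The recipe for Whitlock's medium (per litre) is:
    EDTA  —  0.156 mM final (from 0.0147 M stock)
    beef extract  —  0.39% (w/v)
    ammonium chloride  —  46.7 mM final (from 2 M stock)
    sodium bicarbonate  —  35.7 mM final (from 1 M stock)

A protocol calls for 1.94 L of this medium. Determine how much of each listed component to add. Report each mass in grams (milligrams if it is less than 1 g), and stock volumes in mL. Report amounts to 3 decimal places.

Working volume: 1.94 L.
EDTA: V = C2·V2/C1 = 0.156 mM × 1940 mL ÷ 14.7 mM = 20.588 mL
beef extract: 0.39% w/v = 3.9 g/L → 3.9 × 1.94 L = 7.566 g
ammonium chloride: dilute stock: 46.7 mM × 1940 mL ÷ 2000 mM = 45.299 mL
sodium bicarbonate: V = C2·V2/C1 = 35.7 mM × 1940 mL ÷ 1000 mM = 69.258 mL

EDTA 20.588 mL; beef extract 7.566 g; ammonium chloride 45.299 mL; sodium bicarbonate 69.258 mL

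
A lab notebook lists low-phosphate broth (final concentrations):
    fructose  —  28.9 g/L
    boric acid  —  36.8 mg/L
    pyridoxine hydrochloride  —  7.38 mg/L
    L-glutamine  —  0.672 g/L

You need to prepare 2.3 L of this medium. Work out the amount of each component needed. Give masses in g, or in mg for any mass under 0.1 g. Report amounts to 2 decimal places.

Working volume: 2.3 L.
fructose: 28.9 g/L × 2.3 L = 66.47 g
boric acid: 36.8 mg/L × 2.3 L = 84.64 mg
pyridoxine hydrochloride: 7.38 mg/L × 2.3 L = 16.97 mg
L-glutamine: 0.672 g/L × 2.3 L = 1.55 g

fructose 66.47 g; boric acid 84.64 mg; pyridoxine hydrochloride 16.97 mg; L-glutamine 1.55 g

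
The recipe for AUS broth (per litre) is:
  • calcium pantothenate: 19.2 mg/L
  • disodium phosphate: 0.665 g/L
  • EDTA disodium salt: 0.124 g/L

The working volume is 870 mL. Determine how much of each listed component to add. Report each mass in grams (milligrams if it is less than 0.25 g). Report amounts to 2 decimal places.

Target volume = 870 mL = 0.87 L.
calcium pantothenate: 19.2 mg/L × 0.87 L = 16.70 mg
disodium phosphate: 0.665 g/L × 0.87 L = 0.58 g
EDTA disodium salt: 0.124 g/L × 0.87 L = 0.10788 g = 107.88 mg

calcium pantothenate 16.70 mg; disodium phosphate 0.58 g; EDTA disodium salt 107.88 mg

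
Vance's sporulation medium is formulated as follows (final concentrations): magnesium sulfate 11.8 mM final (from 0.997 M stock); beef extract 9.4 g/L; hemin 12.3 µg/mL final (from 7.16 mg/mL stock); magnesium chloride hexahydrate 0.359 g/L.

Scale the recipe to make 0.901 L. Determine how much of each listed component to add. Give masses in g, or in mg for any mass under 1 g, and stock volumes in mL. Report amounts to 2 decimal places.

magnesium sulfate 10.66 mL; beef extract 8.47 g; hemin 1.55 mL; magnesium chloride hexahydrate 323.46 mg

Scale factor relative to 1 L: 0.901.
magnesium sulfate: dilute stock: 11.8 mM × 901 mL ÷ 997 mM = 10.66 mL
beef extract: 9.4 g/L × 0.901 L = 8.47 g
hemin: V = C2·V2/C1 = 12.3 µg/mL × 901 mL ÷ 7160 µg/mL = 1.55 mL
magnesium chloride hexahydrate: 0.359 g/L × 0.901 L = 0.323459 g = 323.46 mg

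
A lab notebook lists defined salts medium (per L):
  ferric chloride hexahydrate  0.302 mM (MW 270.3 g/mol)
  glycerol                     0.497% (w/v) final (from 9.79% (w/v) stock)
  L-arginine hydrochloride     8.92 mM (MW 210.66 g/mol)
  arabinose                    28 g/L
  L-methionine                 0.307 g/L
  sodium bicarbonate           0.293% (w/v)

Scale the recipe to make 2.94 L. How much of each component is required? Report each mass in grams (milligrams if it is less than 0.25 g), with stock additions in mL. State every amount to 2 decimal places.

ferric chloride hexahydrate 239.99 mg; glycerol 149.25 mL; L-arginine hydrochloride 5.52 g; arabinose 82.32 g; L-methionine 0.90 g; sodium bicarbonate 8.61 g

Working volume: 2.94 L.
ferric chloride hexahydrate: 0.302 mmol/L × 270.3 mg/mmol × 2.94 L = 239.99 mg
glycerol: C1V1 = C2V2 → 0.497% ÷ 9.79% × 2940 mL = 149.25 mL
L-arginine hydrochloride: 8.92 mmol/L × 210.66 g/mol × 2.94 L ÷ 1000 = 5.52 g
arabinose: 28 g/L × 2.94 L = 82.32 g
L-methionine: 0.307 g/L × 2.94 L = 0.90 g
sodium bicarbonate: 0.293% w/v = 2.93 g/L → 2.93 × 2.94 L = 8.61 g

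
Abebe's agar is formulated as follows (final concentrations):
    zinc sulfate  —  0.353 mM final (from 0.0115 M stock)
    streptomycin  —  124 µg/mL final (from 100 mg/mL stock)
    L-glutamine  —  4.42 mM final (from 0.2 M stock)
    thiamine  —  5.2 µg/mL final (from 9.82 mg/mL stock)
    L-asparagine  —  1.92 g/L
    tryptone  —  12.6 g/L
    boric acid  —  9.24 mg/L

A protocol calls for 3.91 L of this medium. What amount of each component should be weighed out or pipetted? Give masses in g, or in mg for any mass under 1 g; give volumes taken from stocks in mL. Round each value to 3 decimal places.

zinc sulfate 120.020 mL; streptomycin 4.848 mL; L-glutamine 86.411 mL; thiamine 2.070 mL; L-asparagine 7.507 g; tryptone 49.266 g; boric acid 36.128 mg

Working volume: 3.91 L.
zinc sulfate: C1V1 = C2V2 → 0.353 mM × 3910 mL ÷ 11.5 mM = 120.020 mL
streptomycin: C1V1 = C2V2 → 124 µg/mL × 3910 mL ÷ 100000 µg/mL = 4.848 mL
L-glutamine: V = C2·V2/C1 = 4.42 mM × 3910 mL ÷ 200 mM = 86.411 mL
thiamine: V = C2·V2/C1 = 5.2 µg/mL × 3910 mL ÷ 9820 µg/mL = 2.070 mL
L-asparagine: 1.92 g/L × 3.91 L = 7.507 g
tryptone: 12.6 g/L × 3.91 L = 49.266 g
boric acid: 9.24 mg/L × 3.91 L = 36.128 mg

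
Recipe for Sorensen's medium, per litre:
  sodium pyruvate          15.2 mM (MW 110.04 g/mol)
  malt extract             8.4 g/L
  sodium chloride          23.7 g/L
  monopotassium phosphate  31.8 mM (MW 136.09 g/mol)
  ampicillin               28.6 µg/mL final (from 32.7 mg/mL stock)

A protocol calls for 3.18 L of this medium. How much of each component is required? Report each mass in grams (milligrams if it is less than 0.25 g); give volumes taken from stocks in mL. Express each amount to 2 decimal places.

Scale factor relative to 1 L: 3.18.
sodium pyruvate: 15.2 mmol/L × 110.04 g/mol × 3.18 L ÷ 1000 = 5.32 g
malt extract: 8.4 g/L × 3.18 L = 26.71 g
sodium chloride: 23.7 g/L × 3.18 L = 75.37 g
monopotassium phosphate: 31.8 mmol/L × 136.09 g/mol × 3.18 L ÷ 1000 = 13.76 g
ampicillin: V = C2·V2/C1 = 28.6 µg/mL × 3180 mL ÷ 32700 µg/mL = 2.78 mL

sodium pyruvate 5.32 g; malt extract 26.71 g; sodium chloride 75.37 g; monopotassium phosphate 13.76 g; ampicillin 2.78 mL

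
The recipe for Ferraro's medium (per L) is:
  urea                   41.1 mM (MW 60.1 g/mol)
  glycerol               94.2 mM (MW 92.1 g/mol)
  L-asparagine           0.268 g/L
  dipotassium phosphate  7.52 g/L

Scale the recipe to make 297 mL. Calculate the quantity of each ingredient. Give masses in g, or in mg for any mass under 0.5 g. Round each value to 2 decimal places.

Target volume = 297 mL = 0.297 L.
urea: 41.1 mmol/L × 60.1 g/mol × 0.297 L ÷ 1000 = 0.73 g
glycerol: 94.2 mmol/L × 92.1 g/mol × 0.297 L ÷ 1000 = 2.58 g
L-asparagine: 0.268 g/L × 0.297 L = 0.079596 g = 79.60 mg
dipotassium phosphate: 7.52 g/L × 0.297 L = 2.23 g

urea 0.73 g; glycerol 2.58 g; L-asparagine 79.60 mg; dipotassium phosphate 2.23 g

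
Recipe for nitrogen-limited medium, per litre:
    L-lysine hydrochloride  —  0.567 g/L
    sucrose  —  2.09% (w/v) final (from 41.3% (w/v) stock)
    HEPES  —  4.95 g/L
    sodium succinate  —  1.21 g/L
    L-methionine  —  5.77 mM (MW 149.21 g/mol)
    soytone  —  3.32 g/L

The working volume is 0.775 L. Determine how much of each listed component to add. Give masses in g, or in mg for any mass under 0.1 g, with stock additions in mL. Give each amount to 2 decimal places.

L-lysine hydrochloride 0.44 g; sucrose 39.22 mL; HEPES 3.84 g; sodium succinate 0.94 g; L-methionine 0.67 g; soytone 2.57 g

Working volume: 0.775 L.
L-lysine hydrochloride: 0.567 g/L × 0.775 L = 0.44 g
sucrose: dilute stock: 2.09% ÷ 41.3% × 775 mL = 39.22 mL
HEPES: 4.95 g/L × 0.775 L = 3.84 g
sodium succinate: 1.21 g/L × 0.775 L = 0.94 g
L-methionine: 5.77 mmol/L × 149.21 g/mol × 0.775 L ÷ 1000 = 0.67 g
soytone: 3.32 g/L × 0.775 L = 2.57 g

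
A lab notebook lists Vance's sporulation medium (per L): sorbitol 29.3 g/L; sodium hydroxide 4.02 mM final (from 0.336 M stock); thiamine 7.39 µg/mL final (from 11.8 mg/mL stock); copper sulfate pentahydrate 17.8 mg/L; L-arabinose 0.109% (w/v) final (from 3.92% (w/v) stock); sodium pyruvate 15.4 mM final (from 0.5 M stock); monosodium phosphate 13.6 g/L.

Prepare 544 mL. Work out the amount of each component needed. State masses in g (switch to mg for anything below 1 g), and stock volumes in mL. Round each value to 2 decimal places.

Target volume = 544 mL = 0.544 L.
sorbitol: 29.3 g/L × 0.544 L = 15.94 g
sodium hydroxide: V = C2·V2/C1 = 4.02 mM × 544 mL ÷ 336 mM = 6.51 mL
thiamine: C1V1 = C2V2 → 7.39 µg/mL × 544 mL ÷ 11800 µg/mL = 0.34 mL
copper sulfate pentahydrate: 17.8 mg/L × 0.544 L = 9.68 mg
L-arabinose: V = C2·V2/C1 = 0.109% ÷ 3.92% × 544 mL = 15.13 mL
sodium pyruvate: V = C2·V2/C1 = 15.4 mM × 544 mL ÷ 500 mM = 16.76 mL
monosodium phosphate: 13.6 g/L × 0.544 L = 7.40 g

sorbitol 15.94 g; sodium hydroxide 6.51 mL; thiamine 0.34 mL; copper sulfate pentahydrate 9.68 mg; L-arabinose 15.13 mL; sodium pyruvate 16.76 mL; monosodium phosphate 7.40 g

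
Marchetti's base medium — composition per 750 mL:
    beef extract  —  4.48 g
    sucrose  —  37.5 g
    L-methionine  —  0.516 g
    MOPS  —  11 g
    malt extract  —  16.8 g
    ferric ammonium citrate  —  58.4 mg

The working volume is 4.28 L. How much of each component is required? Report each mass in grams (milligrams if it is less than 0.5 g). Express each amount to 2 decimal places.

beef extract 25.57 g; sucrose 214.00 g; L-methionine 2.94 g; MOPS 62.77 g; malt extract 95.87 g; ferric ammonium citrate 333.27 mg

Scale factor = 4280 mL / 750 mL = 5.70667.
beef extract: 4.48 g × (4280 mL / 750 mL) = 25.57 g
sucrose: 37.5 g × (4280 mL / 750 mL) = 214.00 g
L-methionine: 0.516 g × (4280 mL / 750 mL) = 2.94 g
MOPS: 11 g × (4280 mL / 750 mL) = 62.77 g
malt extract: 16.8 g × (4280 mL / 750 mL) = 95.87 g
ferric ammonium citrate: 58.4 mg × (4280 mL / 750 mL) = 333.27 mg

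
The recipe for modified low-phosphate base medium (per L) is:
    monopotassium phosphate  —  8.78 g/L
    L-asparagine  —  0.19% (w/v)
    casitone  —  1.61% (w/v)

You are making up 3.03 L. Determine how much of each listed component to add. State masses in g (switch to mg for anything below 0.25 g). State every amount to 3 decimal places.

Working volume: 3.03 L.
monopotassium phosphate: 8.78 g/L × 3.03 L = 26.603 g
L-asparagine: 0.19% w/v = 1.9 g/L → 1.9 × 3.03 L = 5.757 g
casitone: 1.61% w/v = 16.1 g/L → 16.1 × 3.03 L = 48.783 g

monopotassium phosphate 26.603 g; L-asparagine 5.757 g; casitone 48.783 g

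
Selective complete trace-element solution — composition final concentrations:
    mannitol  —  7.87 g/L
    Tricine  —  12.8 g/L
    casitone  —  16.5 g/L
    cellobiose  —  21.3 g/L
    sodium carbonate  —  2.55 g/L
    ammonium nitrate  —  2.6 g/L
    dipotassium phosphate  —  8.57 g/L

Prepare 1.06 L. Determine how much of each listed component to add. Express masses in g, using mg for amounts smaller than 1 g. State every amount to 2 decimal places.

mannitol 8.34 g; Tricine 13.57 g; casitone 17.49 g; cellobiose 22.58 g; sodium carbonate 2.70 g; ammonium nitrate 2.76 g; dipotassium phosphate 9.08 g

Scale factor relative to 1 L: 1.06.
mannitol: 7.87 g/L × 1.06 L = 8.34 g
Tricine: 12.8 g/L × 1.06 L = 13.57 g
casitone: 16.5 g/L × 1.06 L = 17.49 g
cellobiose: 21.3 g/L × 1.06 L = 22.58 g
sodium carbonate: 2.55 g/L × 1.06 L = 2.70 g
ammonium nitrate: 2.6 g/L × 1.06 L = 2.76 g
dipotassium phosphate: 8.57 g/L × 1.06 L = 9.08 g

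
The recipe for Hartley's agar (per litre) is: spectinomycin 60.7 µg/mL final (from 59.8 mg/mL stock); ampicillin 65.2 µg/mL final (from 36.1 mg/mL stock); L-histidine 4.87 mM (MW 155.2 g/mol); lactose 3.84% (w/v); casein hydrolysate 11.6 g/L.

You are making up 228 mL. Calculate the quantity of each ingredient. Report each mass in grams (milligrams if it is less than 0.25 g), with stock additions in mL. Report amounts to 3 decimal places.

Target volume = 228 mL = 0.228 L.
spectinomycin: V = C2·V2/C1 = 60.7 µg/mL × 228 mL ÷ 59800 µg/mL = 0.231 mL
ampicillin: C1V1 = C2V2 → 65.2 µg/mL × 228 mL ÷ 36100 µg/mL = 0.412 mL
L-histidine: 4.87 mmol/L × 155.2 mg/mmol × 0.228 L = 172.328 mg
lactose: 3.84% w/v = 38.4 g/L → 38.4 × 0.228 L = 8.755 g
casein hydrolysate: 11.6 g/L × 0.228 L = 2.645 g

spectinomycin 0.231 mL; ampicillin 0.412 mL; L-histidine 172.328 mg; lactose 8.755 g; casein hydrolysate 2.645 g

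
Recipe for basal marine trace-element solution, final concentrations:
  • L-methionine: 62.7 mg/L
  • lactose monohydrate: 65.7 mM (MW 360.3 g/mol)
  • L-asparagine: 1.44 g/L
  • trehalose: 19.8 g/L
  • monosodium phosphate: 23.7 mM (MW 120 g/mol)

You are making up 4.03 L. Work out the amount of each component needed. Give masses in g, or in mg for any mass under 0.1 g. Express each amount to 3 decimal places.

L-methionine 0.253 g; lactose monohydrate 95.397 g; L-asparagine 5.803 g; trehalose 79.794 g; monosodium phosphate 11.461 g

Scale factor relative to 1 L: 4.03.
L-methionine: 62.7 mg/L × 4.03 L = 252.681 mg = 0.253 g
lactose monohydrate: 65.7 mmol/L × 360.3 g/mol × 4.03 L ÷ 1000 = 95.397 g
L-asparagine: 1.44 g/L × 4.03 L = 5.803 g
trehalose: 19.8 g/L × 4.03 L = 79.794 g
monosodium phosphate: 23.7 mmol/L × 120 g/mol × 4.03 L ÷ 1000 = 11.461 g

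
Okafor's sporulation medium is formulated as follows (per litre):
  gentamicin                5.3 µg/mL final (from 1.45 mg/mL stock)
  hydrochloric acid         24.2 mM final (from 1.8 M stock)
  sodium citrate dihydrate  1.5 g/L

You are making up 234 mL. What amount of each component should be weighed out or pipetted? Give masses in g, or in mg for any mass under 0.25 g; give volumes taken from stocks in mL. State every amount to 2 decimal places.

gentamicin 0.86 mL; hydrochloric acid 3.15 mL; sodium citrate dihydrate 0.35 g

Target volume = 234 mL = 0.234 L.
gentamicin: C1V1 = C2V2 → 5.3 µg/mL × 234 mL ÷ 1450 µg/mL = 0.86 mL
hydrochloric acid: C1V1 = C2V2 → 24.2 mM × 234 mL ÷ 1800 mM = 3.15 mL
sodium citrate dihydrate: 1.5 g/L × 0.234 L = 0.35 g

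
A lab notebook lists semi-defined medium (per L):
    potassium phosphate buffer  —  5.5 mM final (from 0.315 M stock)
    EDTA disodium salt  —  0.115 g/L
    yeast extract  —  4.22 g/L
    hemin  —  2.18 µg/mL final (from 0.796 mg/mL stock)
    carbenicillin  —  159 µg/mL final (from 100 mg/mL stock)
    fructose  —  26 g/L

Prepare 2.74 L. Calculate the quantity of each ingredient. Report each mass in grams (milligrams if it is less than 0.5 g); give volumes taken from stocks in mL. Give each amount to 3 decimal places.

potassium phosphate buffer 47.841 mL; EDTA disodium salt 315.100 mg; yeast extract 11.563 g; hemin 7.504 mL; carbenicillin 4.357 mL; fructose 71.240 g

Working volume: 2.74 L.
potassium phosphate buffer: C1V1 = C2V2 → 5.5 mM × 2740 mL ÷ 315 mM = 47.841 mL
EDTA disodium salt: 0.115 g/L × 2.74 L = 0.3151 g = 315.100 mg
yeast extract: 4.22 g/L × 2.74 L = 11.563 g
hemin: V = C2·V2/C1 = 2.18 µg/mL × 2740 mL ÷ 796 µg/mL = 7.504 mL
carbenicillin: V = C2·V2/C1 = 159 µg/mL × 2740 mL ÷ 100000 µg/mL = 4.357 mL
fructose: 26 g/L × 2.74 L = 71.240 g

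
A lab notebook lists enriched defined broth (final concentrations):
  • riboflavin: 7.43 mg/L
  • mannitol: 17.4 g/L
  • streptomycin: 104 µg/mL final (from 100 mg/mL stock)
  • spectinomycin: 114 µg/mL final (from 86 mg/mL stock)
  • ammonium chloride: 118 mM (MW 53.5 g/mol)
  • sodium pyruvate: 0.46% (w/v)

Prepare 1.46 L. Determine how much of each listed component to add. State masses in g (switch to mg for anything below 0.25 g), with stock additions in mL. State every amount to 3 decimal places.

riboflavin 10.848 mg; mannitol 25.404 g; streptomycin 1.518 mL; spectinomycin 1.935 mL; ammonium chloride 9.217 g; sodium pyruvate 6.716 g

Working volume: 1.46 L.
riboflavin: 7.43 mg/L × 1.46 L = 10.848 mg
mannitol: 17.4 g/L × 1.46 L = 25.404 g
streptomycin: V = C2·V2/C1 = 104 µg/mL × 1460 mL ÷ 100000 µg/mL = 1.518 mL
spectinomycin: V = C2·V2/C1 = 114 µg/mL × 1460 mL ÷ 86000 µg/mL = 1.935 mL
ammonium chloride: 118 mmol/L × 53.5 g/mol × 1.46 L ÷ 1000 = 9.217 g
sodium pyruvate: 0.46% w/v = 4.6 g/L → 4.6 × 1.46 L = 6.716 g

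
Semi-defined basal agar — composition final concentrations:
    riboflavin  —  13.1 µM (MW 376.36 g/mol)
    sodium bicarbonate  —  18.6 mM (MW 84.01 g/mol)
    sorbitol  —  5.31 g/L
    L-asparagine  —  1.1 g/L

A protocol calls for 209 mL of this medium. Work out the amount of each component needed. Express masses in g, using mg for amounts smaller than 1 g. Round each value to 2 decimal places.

Scale factor relative to 1 L: 0.209.
riboflavin: 13.1 µmol/L × 376.36 g/mol × 0.209 L ÷ 1000 = 1.03 mg
sodium bicarbonate: 18.6 mmol/L × 84.01 mg/mmol × 0.209 L = 326.58 mg
sorbitol: 5.31 g/L × 0.209 L = 1.11 g
L-asparagine: 1.1 g/L × 0.209 L = 0.2299 g = 229.90 mg

riboflavin 1.03 mg; sodium bicarbonate 326.58 mg; sorbitol 1.11 g; L-asparagine 229.90 mg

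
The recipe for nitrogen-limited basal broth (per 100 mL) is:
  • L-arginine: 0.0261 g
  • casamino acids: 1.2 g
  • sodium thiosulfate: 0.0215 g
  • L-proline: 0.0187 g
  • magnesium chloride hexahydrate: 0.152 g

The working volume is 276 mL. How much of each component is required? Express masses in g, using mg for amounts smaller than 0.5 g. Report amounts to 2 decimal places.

L-arginine 72.04 mg; casamino acids 3.31 g; sodium thiosulfate 59.34 mg; L-proline 51.61 mg; magnesium chloride hexahydrate 419.52 mg

Scale factor = 276 mL / 100 mL = 2.76.
L-arginine: 0.0261 g × (276 mL / 100 mL) = 0.072036 g = 72.04 mg
casamino acids: 1.2 g × (276 mL / 100 mL) = 3.31 g
sodium thiosulfate: 0.0215 g × (276 mL / 100 mL) = 0.05934 g = 59.34 mg
L-proline: 0.0187 g × (276 mL / 100 mL) = 0.051612 g = 51.61 mg
magnesium chloride hexahydrate: 0.152 g × (276 mL / 100 mL) = 0.41952 g = 419.52 mg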